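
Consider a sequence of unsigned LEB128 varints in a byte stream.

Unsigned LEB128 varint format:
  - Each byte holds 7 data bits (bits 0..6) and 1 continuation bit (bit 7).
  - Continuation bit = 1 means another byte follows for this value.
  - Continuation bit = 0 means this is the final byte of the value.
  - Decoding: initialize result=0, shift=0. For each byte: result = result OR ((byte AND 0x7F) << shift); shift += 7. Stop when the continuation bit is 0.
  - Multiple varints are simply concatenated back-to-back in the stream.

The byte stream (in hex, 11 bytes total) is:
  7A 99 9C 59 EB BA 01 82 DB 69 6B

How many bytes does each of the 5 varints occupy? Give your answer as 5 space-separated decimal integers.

Answer: 1 3 3 3 1

Derivation:
  byte[0]=0x7A cont=0 payload=0x7A=122: acc |= 122<<0 -> acc=122 shift=7 [end]
Varint 1: bytes[0:1] = 7A -> value 122 (1 byte(s))
  byte[1]=0x99 cont=1 payload=0x19=25: acc |= 25<<0 -> acc=25 shift=7
  byte[2]=0x9C cont=1 payload=0x1C=28: acc |= 28<<7 -> acc=3609 shift=14
  byte[3]=0x59 cont=0 payload=0x59=89: acc |= 89<<14 -> acc=1461785 shift=21 [end]
Varint 2: bytes[1:4] = 99 9C 59 -> value 1461785 (3 byte(s))
  byte[4]=0xEB cont=1 payload=0x6B=107: acc |= 107<<0 -> acc=107 shift=7
  byte[5]=0xBA cont=1 payload=0x3A=58: acc |= 58<<7 -> acc=7531 shift=14
  byte[6]=0x01 cont=0 payload=0x01=1: acc |= 1<<14 -> acc=23915 shift=21 [end]
Varint 3: bytes[4:7] = EB BA 01 -> value 23915 (3 byte(s))
  byte[7]=0x82 cont=1 payload=0x02=2: acc |= 2<<0 -> acc=2 shift=7
  byte[8]=0xDB cont=1 payload=0x5B=91: acc |= 91<<7 -> acc=11650 shift=14
  byte[9]=0x69 cont=0 payload=0x69=105: acc |= 105<<14 -> acc=1731970 shift=21 [end]
Varint 4: bytes[7:10] = 82 DB 69 -> value 1731970 (3 byte(s))
  byte[10]=0x6B cont=0 payload=0x6B=107: acc |= 107<<0 -> acc=107 shift=7 [end]
Varint 5: bytes[10:11] = 6B -> value 107 (1 byte(s))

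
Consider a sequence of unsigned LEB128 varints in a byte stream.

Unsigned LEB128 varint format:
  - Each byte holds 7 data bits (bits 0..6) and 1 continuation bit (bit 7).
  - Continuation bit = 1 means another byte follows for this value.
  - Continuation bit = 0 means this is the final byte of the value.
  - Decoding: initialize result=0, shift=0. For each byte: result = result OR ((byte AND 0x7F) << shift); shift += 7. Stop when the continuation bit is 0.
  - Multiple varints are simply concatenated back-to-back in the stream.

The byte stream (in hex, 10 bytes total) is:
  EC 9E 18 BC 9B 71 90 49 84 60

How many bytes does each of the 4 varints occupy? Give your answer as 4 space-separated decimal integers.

Answer: 3 3 2 2

Derivation:
  byte[0]=0xEC cont=1 payload=0x6C=108: acc |= 108<<0 -> acc=108 shift=7
  byte[1]=0x9E cont=1 payload=0x1E=30: acc |= 30<<7 -> acc=3948 shift=14
  byte[2]=0x18 cont=0 payload=0x18=24: acc |= 24<<14 -> acc=397164 shift=21 [end]
Varint 1: bytes[0:3] = EC 9E 18 -> value 397164 (3 byte(s))
  byte[3]=0xBC cont=1 payload=0x3C=60: acc |= 60<<0 -> acc=60 shift=7
  byte[4]=0x9B cont=1 payload=0x1B=27: acc |= 27<<7 -> acc=3516 shift=14
  byte[5]=0x71 cont=0 payload=0x71=113: acc |= 113<<14 -> acc=1854908 shift=21 [end]
Varint 2: bytes[3:6] = BC 9B 71 -> value 1854908 (3 byte(s))
  byte[6]=0x90 cont=1 payload=0x10=16: acc |= 16<<0 -> acc=16 shift=7
  byte[7]=0x49 cont=0 payload=0x49=73: acc |= 73<<7 -> acc=9360 shift=14 [end]
Varint 3: bytes[6:8] = 90 49 -> value 9360 (2 byte(s))
  byte[8]=0x84 cont=1 payload=0x04=4: acc |= 4<<0 -> acc=4 shift=7
  byte[9]=0x60 cont=0 payload=0x60=96: acc |= 96<<7 -> acc=12292 shift=14 [end]
Varint 4: bytes[8:10] = 84 60 -> value 12292 (2 byte(s))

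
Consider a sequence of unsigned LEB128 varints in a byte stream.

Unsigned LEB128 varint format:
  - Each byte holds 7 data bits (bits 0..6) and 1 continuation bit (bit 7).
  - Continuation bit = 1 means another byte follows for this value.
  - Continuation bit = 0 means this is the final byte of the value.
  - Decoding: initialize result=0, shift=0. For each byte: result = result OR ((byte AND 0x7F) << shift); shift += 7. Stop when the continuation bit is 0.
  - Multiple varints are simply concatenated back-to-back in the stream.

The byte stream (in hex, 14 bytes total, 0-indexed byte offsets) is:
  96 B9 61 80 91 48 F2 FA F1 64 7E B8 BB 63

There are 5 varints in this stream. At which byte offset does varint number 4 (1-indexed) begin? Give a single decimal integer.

  byte[0]=0x96 cont=1 payload=0x16=22: acc |= 22<<0 -> acc=22 shift=7
  byte[1]=0xB9 cont=1 payload=0x39=57: acc |= 57<<7 -> acc=7318 shift=14
  byte[2]=0x61 cont=0 payload=0x61=97: acc |= 97<<14 -> acc=1596566 shift=21 [end]
Varint 1: bytes[0:3] = 96 B9 61 -> value 1596566 (3 byte(s))
  byte[3]=0x80 cont=1 payload=0x00=0: acc |= 0<<0 -> acc=0 shift=7
  byte[4]=0x91 cont=1 payload=0x11=17: acc |= 17<<7 -> acc=2176 shift=14
  byte[5]=0x48 cont=0 payload=0x48=72: acc |= 72<<14 -> acc=1181824 shift=21 [end]
Varint 2: bytes[3:6] = 80 91 48 -> value 1181824 (3 byte(s))
  byte[6]=0xF2 cont=1 payload=0x72=114: acc |= 114<<0 -> acc=114 shift=7
  byte[7]=0xFA cont=1 payload=0x7A=122: acc |= 122<<7 -> acc=15730 shift=14
  byte[8]=0xF1 cont=1 payload=0x71=113: acc |= 113<<14 -> acc=1867122 shift=21
  byte[9]=0x64 cont=0 payload=0x64=100: acc |= 100<<21 -> acc=211582322 shift=28 [end]
Varint 3: bytes[6:10] = F2 FA F1 64 -> value 211582322 (4 byte(s))
  byte[10]=0x7E cont=0 payload=0x7E=126: acc |= 126<<0 -> acc=126 shift=7 [end]
Varint 4: bytes[10:11] = 7E -> value 126 (1 byte(s))
  byte[11]=0xB8 cont=1 payload=0x38=56: acc |= 56<<0 -> acc=56 shift=7
  byte[12]=0xBB cont=1 payload=0x3B=59: acc |= 59<<7 -> acc=7608 shift=14
  byte[13]=0x63 cont=0 payload=0x63=99: acc |= 99<<14 -> acc=1629624 shift=21 [end]
Varint 5: bytes[11:14] = B8 BB 63 -> value 1629624 (3 byte(s))

Answer: 10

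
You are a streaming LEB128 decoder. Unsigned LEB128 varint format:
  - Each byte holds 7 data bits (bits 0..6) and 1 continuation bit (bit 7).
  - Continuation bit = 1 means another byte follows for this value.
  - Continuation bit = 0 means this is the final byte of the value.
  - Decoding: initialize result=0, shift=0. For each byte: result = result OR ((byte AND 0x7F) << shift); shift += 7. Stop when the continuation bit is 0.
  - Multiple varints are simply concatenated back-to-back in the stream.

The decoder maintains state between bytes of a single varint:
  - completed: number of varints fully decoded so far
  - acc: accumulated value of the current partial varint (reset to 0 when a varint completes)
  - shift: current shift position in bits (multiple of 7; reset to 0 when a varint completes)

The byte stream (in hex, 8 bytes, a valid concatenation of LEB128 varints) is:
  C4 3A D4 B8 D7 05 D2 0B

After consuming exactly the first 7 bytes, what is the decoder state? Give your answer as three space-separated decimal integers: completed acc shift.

byte[0]=0xC4 cont=1 payload=0x44: acc |= 68<<0 -> completed=0 acc=68 shift=7
byte[1]=0x3A cont=0 payload=0x3A: varint #1 complete (value=7492); reset -> completed=1 acc=0 shift=0
byte[2]=0xD4 cont=1 payload=0x54: acc |= 84<<0 -> completed=1 acc=84 shift=7
byte[3]=0xB8 cont=1 payload=0x38: acc |= 56<<7 -> completed=1 acc=7252 shift=14
byte[4]=0xD7 cont=1 payload=0x57: acc |= 87<<14 -> completed=1 acc=1432660 shift=21
byte[5]=0x05 cont=0 payload=0x05: varint #2 complete (value=11918420); reset -> completed=2 acc=0 shift=0
byte[6]=0xD2 cont=1 payload=0x52: acc |= 82<<0 -> completed=2 acc=82 shift=7

Answer: 2 82 7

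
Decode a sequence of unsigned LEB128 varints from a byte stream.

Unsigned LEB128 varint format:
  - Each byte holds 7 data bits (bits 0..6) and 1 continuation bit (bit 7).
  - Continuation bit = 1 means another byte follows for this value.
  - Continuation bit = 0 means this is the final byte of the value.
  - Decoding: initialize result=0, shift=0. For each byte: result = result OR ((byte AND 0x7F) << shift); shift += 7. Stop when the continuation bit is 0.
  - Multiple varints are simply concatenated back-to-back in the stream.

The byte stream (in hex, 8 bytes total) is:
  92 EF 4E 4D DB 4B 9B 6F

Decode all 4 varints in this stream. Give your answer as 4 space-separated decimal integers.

  byte[0]=0x92 cont=1 payload=0x12=18: acc |= 18<<0 -> acc=18 shift=7
  byte[1]=0xEF cont=1 payload=0x6F=111: acc |= 111<<7 -> acc=14226 shift=14
  byte[2]=0x4E cont=0 payload=0x4E=78: acc |= 78<<14 -> acc=1292178 shift=21 [end]
Varint 1: bytes[0:3] = 92 EF 4E -> value 1292178 (3 byte(s))
  byte[3]=0x4D cont=0 payload=0x4D=77: acc |= 77<<0 -> acc=77 shift=7 [end]
Varint 2: bytes[3:4] = 4D -> value 77 (1 byte(s))
  byte[4]=0xDB cont=1 payload=0x5B=91: acc |= 91<<0 -> acc=91 shift=7
  byte[5]=0x4B cont=0 payload=0x4B=75: acc |= 75<<7 -> acc=9691 shift=14 [end]
Varint 3: bytes[4:6] = DB 4B -> value 9691 (2 byte(s))
  byte[6]=0x9B cont=1 payload=0x1B=27: acc |= 27<<0 -> acc=27 shift=7
  byte[7]=0x6F cont=0 payload=0x6F=111: acc |= 111<<7 -> acc=14235 shift=14 [end]
Varint 4: bytes[6:8] = 9B 6F -> value 14235 (2 byte(s))

Answer: 1292178 77 9691 14235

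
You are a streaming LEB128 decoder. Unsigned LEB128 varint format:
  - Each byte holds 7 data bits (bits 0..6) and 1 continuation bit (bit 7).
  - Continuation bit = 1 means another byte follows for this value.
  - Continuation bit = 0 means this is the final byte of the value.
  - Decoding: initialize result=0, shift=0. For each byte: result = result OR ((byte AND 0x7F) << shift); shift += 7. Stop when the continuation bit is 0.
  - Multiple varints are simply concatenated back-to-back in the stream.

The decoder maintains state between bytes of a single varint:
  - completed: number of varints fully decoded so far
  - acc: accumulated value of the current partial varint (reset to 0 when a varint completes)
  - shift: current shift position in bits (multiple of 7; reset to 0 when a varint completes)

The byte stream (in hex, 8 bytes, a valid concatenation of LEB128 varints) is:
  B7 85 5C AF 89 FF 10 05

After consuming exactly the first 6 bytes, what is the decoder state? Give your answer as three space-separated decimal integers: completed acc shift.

Answer: 1 2081967 21

Derivation:
byte[0]=0xB7 cont=1 payload=0x37: acc |= 55<<0 -> completed=0 acc=55 shift=7
byte[1]=0x85 cont=1 payload=0x05: acc |= 5<<7 -> completed=0 acc=695 shift=14
byte[2]=0x5C cont=0 payload=0x5C: varint #1 complete (value=1508023); reset -> completed=1 acc=0 shift=0
byte[3]=0xAF cont=1 payload=0x2F: acc |= 47<<0 -> completed=1 acc=47 shift=7
byte[4]=0x89 cont=1 payload=0x09: acc |= 9<<7 -> completed=1 acc=1199 shift=14
byte[5]=0xFF cont=1 payload=0x7F: acc |= 127<<14 -> completed=1 acc=2081967 shift=21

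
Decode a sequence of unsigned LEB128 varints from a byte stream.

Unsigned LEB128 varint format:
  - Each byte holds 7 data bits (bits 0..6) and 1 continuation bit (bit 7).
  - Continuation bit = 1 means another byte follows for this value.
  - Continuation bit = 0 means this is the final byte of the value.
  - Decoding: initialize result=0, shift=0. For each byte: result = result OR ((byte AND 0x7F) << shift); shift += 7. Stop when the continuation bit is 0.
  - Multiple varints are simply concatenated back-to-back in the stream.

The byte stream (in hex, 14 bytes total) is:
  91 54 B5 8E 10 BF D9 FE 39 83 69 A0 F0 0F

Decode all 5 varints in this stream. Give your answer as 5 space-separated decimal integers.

  byte[0]=0x91 cont=1 payload=0x11=17: acc |= 17<<0 -> acc=17 shift=7
  byte[1]=0x54 cont=0 payload=0x54=84: acc |= 84<<7 -> acc=10769 shift=14 [end]
Varint 1: bytes[0:2] = 91 54 -> value 10769 (2 byte(s))
  byte[2]=0xB5 cont=1 payload=0x35=53: acc |= 53<<0 -> acc=53 shift=7
  byte[3]=0x8E cont=1 payload=0x0E=14: acc |= 14<<7 -> acc=1845 shift=14
  byte[4]=0x10 cont=0 payload=0x10=16: acc |= 16<<14 -> acc=263989 shift=21 [end]
Varint 2: bytes[2:5] = B5 8E 10 -> value 263989 (3 byte(s))
  byte[5]=0xBF cont=1 payload=0x3F=63: acc |= 63<<0 -> acc=63 shift=7
  byte[6]=0xD9 cont=1 payload=0x59=89: acc |= 89<<7 -> acc=11455 shift=14
  byte[7]=0xFE cont=1 payload=0x7E=126: acc |= 126<<14 -> acc=2075839 shift=21
  byte[8]=0x39 cont=0 payload=0x39=57: acc |= 57<<21 -> acc=121613503 shift=28 [end]
Varint 3: bytes[5:9] = BF D9 FE 39 -> value 121613503 (4 byte(s))
  byte[9]=0x83 cont=1 payload=0x03=3: acc |= 3<<0 -> acc=3 shift=7
  byte[10]=0x69 cont=0 payload=0x69=105: acc |= 105<<7 -> acc=13443 shift=14 [end]
Varint 4: bytes[9:11] = 83 69 -> value 13443 (2 byte(s))
  byte[11]=0xA0 cont=1 payload=0x20=32: acc |= 32<<0 -> acc=32 shift=7
  byte[12]=0xF0 cont=1 payload=0x70=112: acc |= 112<<7 -> acc=14368 shift=14
  byte[13]=0x0F cont=0 payload=0x0F=15: acc |= 15<<14 -> acc=260128 shift=21 [end]
Varint 5: bytes[11:14] = A0 F0 0F -> value 260128 (3 byte(s))

Answer: 10769 263989 121613503 13443 260128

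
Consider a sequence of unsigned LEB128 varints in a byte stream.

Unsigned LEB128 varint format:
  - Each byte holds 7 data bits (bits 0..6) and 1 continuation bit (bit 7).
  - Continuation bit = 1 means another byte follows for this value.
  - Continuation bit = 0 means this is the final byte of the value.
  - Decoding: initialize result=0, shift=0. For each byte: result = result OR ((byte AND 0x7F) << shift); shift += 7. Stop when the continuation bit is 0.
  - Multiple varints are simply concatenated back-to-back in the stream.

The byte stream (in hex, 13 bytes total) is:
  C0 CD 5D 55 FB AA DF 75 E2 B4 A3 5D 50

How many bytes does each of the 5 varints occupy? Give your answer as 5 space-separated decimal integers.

  byte[0]=0xC0 cont=1 payload=0x40=64: acc |= 64<<0 -> acc=64 shift=7
  byte[1]=0xCD cont=1 payload=0x4D=77: acc |= 77<<7 -> acc=9920 shift=14
  byte[2]=0x5D cont=0 payload=0x5D=93: acc |= 93<<14 -> acc=1533632 shift=21 [end]
Varint 1: bytes[0:3] = C0 CD 5D -> value 1533632 (3 byte(s))
  byte[3]=0x55 cont=0 payload=0x55=85: acc |= 85<<0 -> acc=85 shift=7 [end]
Varint 2: bytes[3:4] = 55 -> value 85 (1 byte(s))
  byte[4]=0xFB cont=1 payload=0x7B=123: acc |= 123<<0 -> acc=123 shift=7
  byte[5]=0xAA cont=1 payload=0x2A=42: acc |= 42<<7 -> acc=5499 shift=14
  byte[6]=0xDF cont=1 payload=0x5F=95: acc |= 95<<14 -> acc=1561979 shift=21
  byte[7]=0x75 cont=0 payload=0x75=117: acc |= 117<<21 -> acc=246928763 shift=28 [end]
Varint 3: bytes[4:8] = FB AA DF 75 -> value 246928763 (4 byte(s))
  byte[8]=0xE2 cont=1 payload=0x62=98: acc |= 98<<0 -> acc=98 shift=7
  byte[9]=0xB4 cont=1 payload=0x34=52: acc |= 52<<7 -> acc=6754 shift=14
  byte[10]=0xA3 cont=1 payload=0x23=35: acc |= 35<<14 -> acc=580194 shift=21
  byte[11]=0x5D cont=0 payload=0x5D=93: acc |= 93<<21 -> acc=195615330 shift=28 [end]
Varint 4: bytes[8:12] = E2 B4 A3 5D -> value 195615330 (4 byte(s))
  byte[12]=0x50 cont=0 payload=0x50=80: acc |= 80<<0 -> acc=80 shift=7 [end]
Varint 5: bytes[12:13] = 50 -> value 80 (1 byte(s))

Answer: 3 1 4 4 1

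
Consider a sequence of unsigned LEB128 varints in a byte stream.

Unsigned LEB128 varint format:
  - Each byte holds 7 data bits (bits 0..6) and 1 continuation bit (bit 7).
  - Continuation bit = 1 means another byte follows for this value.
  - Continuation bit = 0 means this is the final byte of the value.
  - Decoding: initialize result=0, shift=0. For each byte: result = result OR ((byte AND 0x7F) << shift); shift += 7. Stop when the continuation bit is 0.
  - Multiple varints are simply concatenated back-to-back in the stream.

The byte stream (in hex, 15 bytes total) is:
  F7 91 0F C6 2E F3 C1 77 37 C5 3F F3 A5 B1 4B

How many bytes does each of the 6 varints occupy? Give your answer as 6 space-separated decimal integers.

  byte[0]=0xF7 cont=1 payload=0x77=119: acc |= 119<<0 -> acc=119 shift=7
  byte[1]=0x91 cont=1 payload=0x11=17: acc |= 17<<7 -> acc=2295 shift=14
  byte[2]=0x0F cont=0 payload=0x0F=15: acc |= 15<<14 -> acc=248055 shift=21 [end]
Varint 1: bytes[0:3] = F7 91 0F -> value 248055 (3 byte(s))
  byte[3]=0xC6 cont=1 payload=0x46=70: acc |= 70<<0 -> acc=70 shift=7
  byte[4]=0x2E cont=0 payload=0x2E=46: acc |= 46<<7 -> acc=5958 shift=14 [end]
Varint 2: bytes[3:5] = C6 2E -> value 5958 (2 byte(s))
  byte[5]=0xF3 cont=1 payload=0x73=115: acc |= 115<<0 -> acc=115 shift=7
  byte[6]=0xC1 cont=1 payload=0x41=65: acc |= 65<<7 -> acc=8435 shift=14
  byte[7]=0x77 cont=0 payload=0x77=119: acc |= 119<<14 -> acc=1958131 shift=21 [end]
Varint 3: bytes[5:8] = F3 C1 77 -> value 1958131 (3 byte(s))
  byte[8]=0x37 cont=0 payload=0x37=55: acc |= 55<<0 -> acc=55 shift=7 [end]
Varint 4: bytes[8:9] = 37 -> value 55 (1 byte(s))
  byte[9]=0xC5 cont=1 payload=0x45=69: acc |= 69<<0 -> acc=69 shift=7
  byte[10]=0x3F cont=0 payload=0x3F=63: acc |= 63<<7 -> acc=8133 shift=14 [end]
Varint 5: bytes[9:11] = C5 3F -> value 8133 (2 byte(s))
  byte[11]=0xF3 cont=1 payload=0x73=115: acc |= 115<<0 -> acc=115 shift=7
  byte[12]=0xA5 cont=1 payload=0x25=37: acc |= 37<<7 -> acc=4851 shift=14
  byte[13]=0xB1 cont=1 payload=0x31=49: acc |= 49<<14 -> acc=807667 shift=21
  byte[14]=0x4B cont=0 payload=0x4B=75: acc |= 75<<21 -> acc=158094067 shift=28 [end]
Varint 6: bytes[11:15] = F3 A5 B1 4B -> value 158094067 (4 byte(s))

Answer: 3 2 3 1 2 4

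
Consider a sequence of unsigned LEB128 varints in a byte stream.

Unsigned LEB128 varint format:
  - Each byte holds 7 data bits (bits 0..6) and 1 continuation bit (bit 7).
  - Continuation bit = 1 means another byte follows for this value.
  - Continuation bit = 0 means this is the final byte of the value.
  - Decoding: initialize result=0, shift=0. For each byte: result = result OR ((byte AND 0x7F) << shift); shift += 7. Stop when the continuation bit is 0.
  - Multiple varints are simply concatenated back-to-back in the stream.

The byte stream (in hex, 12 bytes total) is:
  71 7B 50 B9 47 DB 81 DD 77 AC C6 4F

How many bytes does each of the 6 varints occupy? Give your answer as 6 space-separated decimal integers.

Answer: 1 1 1 2 4 3

Derivation:
  byte[0]=0x71 cont=0 payload=0x71=113: acc |= 113<<0 -> acc=113 shift=7 [end]
Varint 1: bytes[0:1] = 71 -> value 113 (1 byte(s))
  byte[1]=0x7B cont=0 payload=0x7B=123: acc |= 123<<0 -> acc=123 shift=7 [end]
Varint 2: bytes[1:2] = 7B -> value 123 (1 byte(s))
  byte[2]=0x50 cont=0 payload=0x50=80: acc |= 80<<0 -> acc=80 shift=7 [end]
Varint 3: bytes[2:3] = 50 -> value 80 (1 byte(s))
  byte[3]=0xB9 cont=1 payload=0x39=57: acc |= 57<<0 -> acc=57 shift=7
  byte[4]=0x47 cont=0 payload=0x47=71: acc |= 71<<7 -> acc=9145 shift=14 [end]
Varint 4: bytes[3:5] = B9 47 -> value 9145 (2 byte(s))
  byte[5]=0xDB cont=1 payload=0x5B=91: acc |= 91<<0 -> acc=91 shift=7
  byte[6]=0x81 cont=1 payload=0x01=1: acc |= 1<<7 -> acc=219 shift=14
  byte[7]=0xDD cont=1 payload=0x5D=93: acc |= 93<<14 -> acc=1523931 shift=21
  byte[8]=0x77 cont=0 payload=0x77=119: acc |= 119<<21 -> acc=251085019 shift=28 [end]
Varint 5: bytes[5:9] = DB 81 DD 77 -> value 251085019 (4 byte(s))
  byte[9]=0xAC cont=1 payload=0x2C=44: acc |= 44<<0 -> acc=44 shift=7
  byte[10]=0xC6 cont=1 payload=0x46=70: acc |= 70<<7 -> acc=9004 shift=14
  byte[11]=0x4F cont=0 payload=0x4F=79: acc |= 79<<14 -> acc=1303340 shift=21 [end]
Varint 6: bytes[9:12] = AC C6 4F -> value 1303340 (3 byte(s))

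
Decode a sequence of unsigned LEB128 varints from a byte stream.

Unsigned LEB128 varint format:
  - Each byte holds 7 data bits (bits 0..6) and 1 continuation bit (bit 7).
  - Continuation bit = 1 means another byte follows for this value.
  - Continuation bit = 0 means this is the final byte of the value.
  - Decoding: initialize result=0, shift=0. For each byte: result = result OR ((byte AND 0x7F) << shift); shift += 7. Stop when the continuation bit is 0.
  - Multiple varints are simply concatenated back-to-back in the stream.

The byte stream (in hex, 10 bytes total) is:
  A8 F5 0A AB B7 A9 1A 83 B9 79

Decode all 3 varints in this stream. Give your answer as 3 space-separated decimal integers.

  byte[0]=0xA8 cont=1 payload=0x28=40: acc |= 40<<0 -> acc=40 shift=7
  byte[1]=0xF5 cont=1 payload=0x75=117: acc |= 117<<7 -> acc=15016 shift=14
  byte[2]=0x0A cont=0 payload=0x0A=10: acc |= 10<<14 -> acc=178856 shift=21 [end]
Varint 1: bytes[0:3] = A8 F5 0A -> value 178856 (3 byte(s))
  byte[3]=0xAB cont=1 payload=0x2B=43: acc |= 43<<0 -> acc=43 shift=7
  byte[4]=0xB7 cont=1 payload=0x37=55: acc |= 55<<7 -> acc=7083 shift=14
  byte[5]=0xA9 cont=1 payload=0x29=41: acc |= 41<<14 -> acc=678827 shift=21
  byte[6]=0x1A cont=0 payload=0x1A=26: acc |= 26<<21 -> acc=55204779 shift=28 [end]
Varint 2: bytes[3:7] = AB B7 A9 1A -> value 55204779 (4 byte(s))
  byte[7]=0x83 cont=1 payload=0x03=3: acc |= 3<<0 -> acc=3 shift=7
  byte[8]=0xB9 cont=1 payload=0x39=57: acc |= 57<<7 -> acc=7299 shift=14
  byte[9]=0x79 cont=0 payload=0x79=121: acc |= 121<<14 -> acc=1989763 shift=21 [end]
Varint 3: bytes[7:10] = 83 B9 79 -> value 1989763 (3 byte(s))

Answer: 178856 55204779 1989763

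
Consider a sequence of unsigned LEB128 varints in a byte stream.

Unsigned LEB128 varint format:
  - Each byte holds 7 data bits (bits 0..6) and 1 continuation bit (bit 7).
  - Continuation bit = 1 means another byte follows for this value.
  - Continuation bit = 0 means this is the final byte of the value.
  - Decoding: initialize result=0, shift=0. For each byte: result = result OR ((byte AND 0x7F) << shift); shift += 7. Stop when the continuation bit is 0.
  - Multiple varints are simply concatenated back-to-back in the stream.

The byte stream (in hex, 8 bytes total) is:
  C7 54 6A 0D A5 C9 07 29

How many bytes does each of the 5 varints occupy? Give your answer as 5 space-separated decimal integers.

Answer: 2 1 1 3 1

Derivation:
  byte[0]=0xC7 cont=1 payload=0x47=71: acc |= 71<<0 -> acc=71 shift=7
  byte[1]=0x54 cont=0 payload=0x54=84: acc |= 84<<7 -> acc=10823 shift=14 [end]
Varint 1: bytes[0:2] = C7 54 -> value 10823 (2 byte(s))
  byte[2]=0x6A cont=0 payload=0x6A=106: acc |= 106<<0 -> acc=106 shift=7 [end]
Varint 2: bytes[2:3] = 6A -> value 106 (1 byte(s))
  byte[3]=0x0D cont=0 payload=0x0D=13: acc |= 13<<0 -> acc=13 shift=7 [end]
Varint 3: bytes[3:4] = 0D -> value 13 (1 byte(s))
  byte[4]=0xA5 cont=1 payload=0x25=37: acc |= 37<<0 -> acc=37 shift=7
  byte[5]=0xC9 cont=1 payload=0x49=73: acc |= 73<<7 -> acc=9381 shift=14
  byte[6]=0x07 cont=0 payload=0x07=7: acc |= 7<<14 -> acc=124069 shift=21 [end]
Varint 4: bytes[4:7] = A5 C9 07 -> value 124069 (3 byte(s))
  byte[7]=0x29 cont=0 payload=0x29=41: acc |= 41<<0 -> acc=41 shift=7 [end]
Varint 5: bytes[7:8] = 29 -> value 41 (1 byte(s))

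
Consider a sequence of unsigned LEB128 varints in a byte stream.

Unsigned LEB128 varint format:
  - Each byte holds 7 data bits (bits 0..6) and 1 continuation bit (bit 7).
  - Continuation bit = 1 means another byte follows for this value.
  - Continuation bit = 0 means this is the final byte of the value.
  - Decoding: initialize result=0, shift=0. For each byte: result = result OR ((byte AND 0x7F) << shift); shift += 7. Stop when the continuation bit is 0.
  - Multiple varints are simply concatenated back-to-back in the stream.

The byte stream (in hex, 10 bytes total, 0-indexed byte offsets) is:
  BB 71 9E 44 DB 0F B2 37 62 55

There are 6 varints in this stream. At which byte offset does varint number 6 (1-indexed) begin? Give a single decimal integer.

Answer: 9

Derivation:
  byte[0]=0xBB cont=1 payload=0x3B=59: acc |= 59<<0 -> acc=59 shift=7
  byte[1]=0x71 cont=0 payload=0x71=113: acc |= 113<<7 -> acc=14523 shift=14 [end]
Varint 1: bytes[0:2] = BB 71 -> value 14523 (2 byte(s))
  byte[2]=0x9E cont=1 payload=0x1E=30: acc |= 30<<0 -> acc=30 shift=7
  byte[3]=0x44 cont=0 payload=0x44=68: acc |= 68<<7 -> acc=8734 shift=14 [end]
Varint 2: bytes[2:4] = 9E 44 -> value 8734 (2 byte(s))
  byte[4]=0xDB cont=1 payload=0x5B=91: acc |= 91<<0 -> acc=91 shift=7
  byte[5]=0x0F cont=0 payload=0x0F=15: acc |= 15<<7 -> acc=2011 shift=14 [end]
Varint 3: bytes[4:6] = DB 0F -> value 2011 (2 byte(s))
  byte[6]=0xB2 cont=1 payload=0x32=50: acc |= 50<<0 -> acc=50 shift=7
  byte[7]=0x37 cont=0 payload=0x37=55: acc |= 55<<7 -> acc=7090 shift=14 [end]
Varint 4: bytes[6:8] = B2 37 -> value 7090 (2 byte(s))
  byte[8]=0x62 cont=0 payload=0x62=98: acc |= 98<<0 -> acc=98 shift=7 [end]
Varint 5: bytes[8:9] = 62 -> value 98 (1 byte(s))
  byte[9]=0x55 cont=0 payload=0x55=85: acc |= 85<<0 -> acc=85 shift=7 [end]
Varint 6: bytes[9:10] = 55 -> value 85 (1 byte(s))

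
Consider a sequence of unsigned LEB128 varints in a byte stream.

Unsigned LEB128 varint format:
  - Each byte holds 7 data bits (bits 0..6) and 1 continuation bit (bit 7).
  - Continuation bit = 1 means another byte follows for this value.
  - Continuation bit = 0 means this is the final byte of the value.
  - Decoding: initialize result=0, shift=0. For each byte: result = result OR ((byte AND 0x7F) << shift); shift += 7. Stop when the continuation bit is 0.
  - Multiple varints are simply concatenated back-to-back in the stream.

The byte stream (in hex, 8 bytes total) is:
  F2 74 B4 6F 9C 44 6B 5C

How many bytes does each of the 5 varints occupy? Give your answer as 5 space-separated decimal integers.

Answer: 2 2 2 1 1

Derivation:
  byte[0]=0xF2 cont=1 payload=0x72=114: acc |= 114<<0 -> acc=114 shift=7
  byte[1]=0x74 cont=0 payload=0x74=116: acc |= 116<<7 -> acc=14962 shift=14 [end]
Varint 1: bytes[0:2] = F2 74 -> value 14962 (2 byte(s))
  byte[2]=0xB4 cont=1 payload=0x34=52: acc |= 52<<0 -> acc=52 shift=7
  byte[3]=0x6F cont=0 payload=0x6F=111: acc |= 111<<7 -> acc=14260 shift=14 [end]
Varint 2: bytes[2:4] = B4 6F -> value 14260 (2 byte(s))
  byte[4]=0x9C cont=1 payload=0x1C=28: acc |= 28<<0 -> acc=28 shift=7
  byte[5]=0x44 cont=0 payload=0x44=68: acc |= 68<<7 -> acc=8732 shift=14 [end]
Varint 3: bytes[4:6] = 9C 44 -> value 8732 (2 byte(s))
  byte[6]=0x6B cont=0 payload=0x6B=107: acc |= 107<<0 -> acc=107 shift=7 [end]
Varint 4: bytes[6:7] = 6B -> value 107 (1 byte(s))
  byte[7]=0x5C cont=0 payload=0x5C=92: acc |= 92<<0 -> acc=92 shift=7 [end]
Varint 5: bytes[7:8] = 5C -> value 92 (1 byte(s))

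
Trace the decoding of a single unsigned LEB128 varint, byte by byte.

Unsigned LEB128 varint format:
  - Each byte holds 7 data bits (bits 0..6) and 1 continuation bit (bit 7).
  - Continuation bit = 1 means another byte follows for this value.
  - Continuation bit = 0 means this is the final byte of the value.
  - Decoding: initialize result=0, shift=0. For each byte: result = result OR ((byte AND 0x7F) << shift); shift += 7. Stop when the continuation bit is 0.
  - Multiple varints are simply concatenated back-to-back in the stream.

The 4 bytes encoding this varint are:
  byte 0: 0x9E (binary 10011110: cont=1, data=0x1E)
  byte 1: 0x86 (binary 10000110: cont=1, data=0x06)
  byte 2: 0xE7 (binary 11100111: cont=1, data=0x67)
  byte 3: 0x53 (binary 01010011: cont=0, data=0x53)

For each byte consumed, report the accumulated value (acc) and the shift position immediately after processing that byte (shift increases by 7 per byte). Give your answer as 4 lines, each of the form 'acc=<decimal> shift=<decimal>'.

Answer: acc=30 shift=7
acc=798 shift=14
acc=1688350 shift=21
acc=175751966 shift=28

Derivation:
byte 0=0x9E: payload=0x1E=30, contrib = 30<<0 = 30; acc -> 30, shift -> 7
byte 1=0x86: payload=0x06=6, contrib = 6<<7 = 768; acc -> 798, shift -> 14
byte 2=0xE7: payload=0x67=103, contrib = 103<<14 = 1687552; acc -> 1688350, shift -> 21
byte 3=0x53: payload=0x53=83, contrib = 83<<21 = 174063616; acc -> 175751966, shift -> 28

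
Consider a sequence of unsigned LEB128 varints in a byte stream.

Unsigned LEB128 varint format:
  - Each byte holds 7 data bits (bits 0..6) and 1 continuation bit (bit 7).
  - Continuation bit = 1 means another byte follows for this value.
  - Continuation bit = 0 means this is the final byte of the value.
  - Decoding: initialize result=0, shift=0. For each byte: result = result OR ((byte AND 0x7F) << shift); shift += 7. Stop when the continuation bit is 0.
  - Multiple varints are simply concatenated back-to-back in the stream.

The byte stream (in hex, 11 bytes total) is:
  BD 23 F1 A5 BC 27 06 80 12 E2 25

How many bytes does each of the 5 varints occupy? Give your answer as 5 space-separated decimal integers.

  byte[0]=0xBD cont=1 payload=0x3D=61: acc |= 61<<0 -> acc=61 shift=7
  byte[1]=0x23 cont=0 payload=0x23=35: acc |= 35<<7 -> acc=4541 shift=14 [end]
Varint 1: bytes[0:2] = BD 23 -> value 4541 (2 byte(s))
  byte[2]=0xF1 cont=1 payload=0x71=113: acc |= 113<<0 -> acc=113 shift=7
  byte[3]=0xA5 cont=1 payload=0x25=37: acc |= 37<<7 -> acc=4849 shift=14
  byte[4]=0xBC cont=1 payload=0x3C=60: acc |= 60<<14 -> acc=987889 shift=21
  byte[5]=0x27 cont=0 payload=0x27=39: acc |= 39<<21 -> acc=82776817 shift=28 [end]
Varint 2: bytes[2:6] = F1 A5 BC 27 -> value 82776817 (4 byte(s))
  byte[6]=0x06 cont=0 payload=0x06=6: acc |= 6<<0 -> acc=6 shift=7 [end]
Varint 3: bytes[6:7] = 06 -> value 6 (1 byte(s))
  byte[7]=0x80 cont=1 payload=0x00=0: acc |= 0<<0 -> acc=0 shift=7
  byte[8]=0x12 cont=0 payload=0x12=18: acc |= 18<<7 -> acc=2304 shift=14 [end]
Varint 4: bytes[7:9] = 80 12 -> value 2304 (2 byte(s))
  byte[9]=0xE2 cont=1 payload=0x62=98: acc |= 98<<0 -> acc=98 shift=7
  byte[10]=0x25 cont=0 payload=0x25=37: acc |= 37<<7 -> acc=4834 shift=14 [end]
Varint 5: bytes[9:11] = E2 25 -> value 4834 (2 byte(s))

Answer: 2 4 1 2 2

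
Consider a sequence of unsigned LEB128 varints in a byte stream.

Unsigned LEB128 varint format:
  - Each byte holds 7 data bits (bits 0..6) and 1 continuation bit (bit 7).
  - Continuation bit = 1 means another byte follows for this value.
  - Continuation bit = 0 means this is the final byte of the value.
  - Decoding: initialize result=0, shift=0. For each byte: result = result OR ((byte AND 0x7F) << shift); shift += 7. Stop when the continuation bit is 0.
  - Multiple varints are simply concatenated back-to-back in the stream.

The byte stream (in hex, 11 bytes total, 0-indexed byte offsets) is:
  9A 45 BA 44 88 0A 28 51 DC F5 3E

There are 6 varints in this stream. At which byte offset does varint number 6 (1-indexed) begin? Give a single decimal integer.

Answer: 8

Derivation:
  byte[0]=0x9A cont=1 payload=0x1A=26: acc |= 26<<0 -> acc=26 shift=7
  byte[1]=0x45 cont=0 payload=0x45=69: acc |= 69<<7 -> acc=8858 shift=14 [end]
Varint 1: bytes[0:2] = 9A 45 -> value 8858 (2 byte(s))
  byte[2]=0xBA cont=1 payload=0x3A=58: acc |= 58<<0 -> acc=58 shift=7
  byte[3]=0x44 cont=0 payload=0x44=68: acc |= 68<<7 -> acc=8762 shift=14 [end]
Varint 2: bytes[2:4] = BA 44 -> value 8762 (2 byte(s))
  byte[4]=0x88 cont=1 payload=0x08=8: acc |= 8<<0 -> acc=8 shift=7
  byte[5]=0x0A cont=0 payload=0x0A=10: acc |= 10<<7 -> acc=1288 shift=14 [end]
Varint 3: bytes[4:6] = 88 0A -> value 1288 (2 byte(s))
  byte[6]=0x28 cont=0 payload=0x28=40: acc |= 40<<0 -> acc=40 shift=7 [end]
Varint 4: bytes[6:7] = 28 -> value 40 (1 byte(s))
  byte[7]=0x51 cont=0 payload=0x51=81: acc |= 81<<0 -> acc=81 shift=7 [end]
Varint 5: bytes[7:8] = 51 -> value 81 (1 byte(s))
  byte[8]=0xDC cont=1 payload=0x5C=92: acc |= 92<<0 -> acc=92 shift=7
  byte[9]=0xF5 cont=1 payload=0x75=117: acc |= 117<<7 -> acc=15068 shift=14
  byte[10]=0x3E cont=0 payload=0x3E=62: acc |= 62<<14 -> acc=1030876 shift=21 [end]
Varint 6: bytes[8:11] = DC F5 3E -> value 1030876 (3 byte(s))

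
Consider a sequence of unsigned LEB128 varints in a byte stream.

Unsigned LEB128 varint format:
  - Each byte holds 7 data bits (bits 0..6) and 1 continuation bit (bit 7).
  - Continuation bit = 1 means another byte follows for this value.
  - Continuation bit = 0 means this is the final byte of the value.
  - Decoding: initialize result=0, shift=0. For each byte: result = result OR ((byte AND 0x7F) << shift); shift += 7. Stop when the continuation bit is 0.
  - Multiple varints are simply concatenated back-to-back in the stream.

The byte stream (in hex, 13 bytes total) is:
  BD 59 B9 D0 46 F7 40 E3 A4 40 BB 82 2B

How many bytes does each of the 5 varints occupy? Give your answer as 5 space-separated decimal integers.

Answer: 2 3 2 3 3

Derivation:
  byte[0]=0xBD cont=1 payload=0x3D=61: acc |= 61<<0 -> acc=61 shift=7
  byte[1]=0x59 cont=0 payload=0x59=89: acc |= 89<<7 -> acc=11453 shift=14 [end]
Varint 1: bytes[0:2] = BD 59 -> value 11453 (2 byte(s))
  byte[2]=0xB9 cont=1 payload=0x39=57: acc |= 57<<0 -> acc=57 shift=7
  byte[3]=0xD0 cont=1 payload=0x50=80: acc |= 80<<7 -> acc=10297 shift=14
  byte[4]=0x46 cont=0 payload=0x46=70: acc |= 70<<14 -> acc=1157177 shift=21 [end]
Varint 2: bytes[2:5] = B9 D0 46 -> value 1157177 (3 byte(s))
  byte[5]=0xF7 cont=1 payload=0x77=119: acc |= 119<<0 -> acc=119 shift=7
  byte[6]=0x40 cont=0 payload=0x40=64: acc |= 64<<7 -> acc=8311 shift=14 [end]
Varint 3: bytes[5:7] = F7 40 -> value 8311 (2 byte(s))
  byte[7]=0xE3 cont=1 payload=0x63=99: acc |= 99<<0 -> acc=99 shift=7
  byte[8]=0xA4 cont=1 payload=0x24=36: acc |= 36<<7 -> acc=4707 shift=14
  byte[9]=0x40 cont=0 payload=0x40=64: acc |= 64<<14 -> acc=1053283 shift=21 [end]
Varint 4: bytes[7:10] = E3 A4 40 -> value 1053283 (3 byte(s))
  byte[10]=0xBB cont=1 payload=0x3B=59: acc |= 59<<0 -> acc=59 shift=7
  byte[11]=0x82 cont=1 payload=0x02=2: acc |= 2<<7 -> acc=315 shift=14
  byte[12]=0x2B cont=0 payload=0x2B=43: acc |= 43<<14 -> acc=704827 shift=21 [end]
Varint 5: bytes[10:13] = BB 82 2B -> value 704827 (3 byte(s))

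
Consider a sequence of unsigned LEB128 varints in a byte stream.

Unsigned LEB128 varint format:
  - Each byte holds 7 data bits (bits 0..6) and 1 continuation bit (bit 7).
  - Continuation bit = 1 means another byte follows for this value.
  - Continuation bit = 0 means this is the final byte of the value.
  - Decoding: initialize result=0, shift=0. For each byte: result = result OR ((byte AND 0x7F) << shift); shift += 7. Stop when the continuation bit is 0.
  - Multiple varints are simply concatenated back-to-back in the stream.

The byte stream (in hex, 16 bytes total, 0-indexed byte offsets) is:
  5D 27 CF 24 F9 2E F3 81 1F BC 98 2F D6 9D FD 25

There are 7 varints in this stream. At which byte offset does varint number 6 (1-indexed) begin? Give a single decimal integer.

Answer: 9

Derivation:
  byte[0]=0x5D cont=0 payload=0x5D=93: acc |= 93<<0 -> acc=93 shift=7 [end]
Varint 1: bytes[0:1] = 5D -> value 93 (1 byte(s))
  byte[1]=0x27 cont=0 payload=0x27=39: acc |= 39<<0 -> acc=39 shift=7 [end]
Varint 2: bytes[1:2] = 27 -> value 39 (1 byte(s))
  byte[2]=0xCF cont=1 payload=0x4F=79: acc |= 79<<0 -> acc=79 shift=7
  byte[3]=0x24 cont=0 payload=0x24=36: acc |= 36<<7 -> acc=4687 shift=14 [end]
Varint 3: bytes[2:4] = CF 24 -> value 4687 (2 byte(s))
  byte[4]=0xF9 cont=1 payload=0x79=121: acc |= 121<<0 -> acc=121 shift=7
  byte[5]=0x2E cont=0 payload=0x2E=46: acc |= 46<<7 -> acc=6009 shift=14 [end]
Varint 4: bytes[4:6] = F9 2E -> value 6009 (2 byte(s))
  byte[6]=0xF3 cont=1 payload=0x73=115: acc |= 115<<0 -> acc=115 shift=7
  byte[7]=0x81 cont=1 payload=0x01=1: acc |= 1<<7 -> acc=243 shift=14
  byte[8]=0x1F cont=0 payload=0x1F=31: acc |= 31<<14 -> acc=508147 shift=21 [end]
Varint 5: bytes[6:9] = F3 81 1F -> value 508147 (3 byte(s))
  byte[9]=0xBC cont=1 payload=0x3C=60: acc |= 60<<0 -> acc=60 shift=7
  byte[10]=0x98 cont=1 payload=0x18=24: acc |= 24<<7 -> acc=3132 shift=14
  byte[11]=0x2F cont=0 payload=0x2F=47: acc |= 47<<14 -> acc=773180 shift=21 [end]
Varint 6: bytes[9:12] = BC 98 2F -> value 773180 (3 byte(s))
  byte[12]=0xD6 cont=1 payload=0x56=86: acc |= 86<<0 -> acc=86 shift=7
  byte[13]=0x9D cont=1 payload=0x1D=29: acc |= 29<<7 -> acc=3798 shift=14
  byte[14]=0xFD cont=1 payload=0x7D=125: acc |= 125<<14 -> acc=2051798 shift=21
  byte[15]=0x25 cont=0 payload=0x25=37: acc |= 37<<21 -> acc=79646422 shift=28 [end]
Varint 7: bytes[12:16] = D6 9D FD 25 -> value 79646422 (4 byte(s))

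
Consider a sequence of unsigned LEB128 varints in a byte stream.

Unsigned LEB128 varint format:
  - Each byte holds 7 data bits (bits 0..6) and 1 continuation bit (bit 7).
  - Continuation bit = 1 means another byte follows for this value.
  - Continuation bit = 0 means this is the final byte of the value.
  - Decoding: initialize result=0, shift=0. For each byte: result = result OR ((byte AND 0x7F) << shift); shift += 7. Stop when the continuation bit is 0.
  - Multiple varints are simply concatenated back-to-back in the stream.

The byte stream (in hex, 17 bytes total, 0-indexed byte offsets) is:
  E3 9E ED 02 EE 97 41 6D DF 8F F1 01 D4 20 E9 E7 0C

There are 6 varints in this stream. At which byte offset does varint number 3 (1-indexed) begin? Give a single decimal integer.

  byte[0]=0xE3 cont=1 payload=0x63=99: acc |= 99<<0 -> acc=99 shift=7
  byte[1]=0x9E cont=1 payload=0x1E=30: acc |= 30<<7 -> acc=3939 shift=14
  byte[2]=0xED cont=1 payload=0x6D=109: acc |= 109<<14 -> acc=1789795 shift=21
  byte[3]=0x02 cont=0 payload=0x02=2: acc |= 2<<21 -> acc=5984099 shift=28 [end]
Varint 1: bytes[0:4] = E3 9E ED 02 -> value 5984099 (4 byte(s))
  byte[4]=0xEE cont=1 payload=0x6E=110: acc |= 110<<0 -> acc=110 shift=7
  byte[5]=0x97 cont=1 payload=0x17=23: acc |= 23<<7 -> acc=3054 shift=14
  byte[6]=0x41 cont=0 payload=0x41=65: acc |= 65<<14 -> acc=1068014 shift=21 [end]
Varint 2: bytes[4:7] = EE 97 41 -> value 1068014 (3 byte(s))
  byte[7]=0x6D cont=0 payload=0x6D=109: acc |= 109<<0 -> acc=109 shift=7 [end]
Varint 3: bytes[7:8] = 6D -> value 109 (1 byte(s))
  byte[8]=0xDF cont=1 payload=0x5F=95: acc |= 95<<0 -> acc=95 shift=7
  byte[9]=0x8F cont=1 payload=0x0F=15: acc |= 15<<7 -> acc=2015 shift=14
  byte[10]=0xF1 cont=1 payload=0x71=113: acc |= 113<<14 -> acc=1853407 shift=21
  byte[11]=0x01 cont=0 payload=0x01=1: acc |= 1<<21 -> acc=3950559 shift=28 [end]
Varint 4: bytes[8:12] = DF 8F F1 01 -> value 3950559 (4 byte(s))
  byte[12]=0xD4 cont=1 payload=0x54=84: acc |= 84<<0 -> acc=84 shift=7
  byte[13]=0x20 cont=0 payload=0x20=32: acc |= 32<<7 -> acc=4180 shift=14 [end]
Varint 5: bytes[12:14] = D4 20 -> value 4180 (2 byte(s))
  byte[14]=0xE9 cont=1 payload=0x69=105: acc |= 105<<0 -> acc=105 shift=7
  byte[15]=0xE7 cont=1 payload=0x67=103: acc |= 103<<7 -> acc=13289 shift=14
  byte[16]=0x0C cont=0 payload=0x0C=12: acc |= 12<<14 -> acc=209897 shift=21 [end]
Varint 6: bytes[14:17] = E9 E7 0C -> value 209897 (3 byte(s))

Answer: 7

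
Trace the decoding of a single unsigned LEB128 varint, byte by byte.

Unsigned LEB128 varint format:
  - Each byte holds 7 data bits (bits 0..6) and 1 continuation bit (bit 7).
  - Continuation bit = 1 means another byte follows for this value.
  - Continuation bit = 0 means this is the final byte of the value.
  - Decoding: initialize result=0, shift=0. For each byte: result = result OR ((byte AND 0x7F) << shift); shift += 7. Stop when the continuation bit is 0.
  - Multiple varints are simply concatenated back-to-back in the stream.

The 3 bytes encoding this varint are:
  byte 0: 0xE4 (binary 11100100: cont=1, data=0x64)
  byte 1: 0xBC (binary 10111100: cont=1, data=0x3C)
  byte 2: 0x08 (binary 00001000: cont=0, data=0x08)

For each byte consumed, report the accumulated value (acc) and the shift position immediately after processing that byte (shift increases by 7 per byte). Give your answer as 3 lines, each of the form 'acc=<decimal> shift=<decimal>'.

byte 0=0xE4: payload=0x64=100, contrib = 100<<0 = 100; acc -> 100, shift -> 7
byte 1=0xBC: payload=0x3C=60, contrib = 60<<7 = 7680; acc -> 7780, shift -> 14
byte 2=0x08: payload=0x08=8, contrib = 8<<14 = 131072; acc -> 138852, shift -> 21

Answer: acc=100 shift=7
acc=7780 shift=14
acc=138852 shift=21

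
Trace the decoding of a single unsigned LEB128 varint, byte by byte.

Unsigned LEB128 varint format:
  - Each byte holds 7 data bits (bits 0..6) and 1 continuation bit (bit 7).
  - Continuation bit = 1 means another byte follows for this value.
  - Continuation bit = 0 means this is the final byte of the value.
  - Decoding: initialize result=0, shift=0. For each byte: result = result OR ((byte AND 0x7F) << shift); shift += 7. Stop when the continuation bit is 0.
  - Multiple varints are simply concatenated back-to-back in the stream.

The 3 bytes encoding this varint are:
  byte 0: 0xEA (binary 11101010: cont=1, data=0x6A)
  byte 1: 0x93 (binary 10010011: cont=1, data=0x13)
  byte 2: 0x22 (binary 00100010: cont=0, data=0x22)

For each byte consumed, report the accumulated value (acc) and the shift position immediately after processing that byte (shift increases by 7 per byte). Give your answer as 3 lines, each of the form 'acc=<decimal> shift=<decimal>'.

byte 0=0xEA: payload=0x6A=106, contrib = 106<<0 = 106; acc -> 106, shift -> 7
byte 1=0x93: payload=0x13=19, contrib = 19<<7 = 2432; acc -> 2538, shift -> 14
byte 2=0x22: payload=0x22=34, contrib = 34<<14 = 557056; acc -> 559594, shift -> 21

Answer: acc=106 shift=7
acc=2538 shift=14
acc=559594 shift=21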